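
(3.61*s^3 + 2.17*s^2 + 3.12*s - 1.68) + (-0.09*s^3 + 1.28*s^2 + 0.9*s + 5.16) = 3.52*s^3 + 3.45*s^2 + 4.02*s + 3.48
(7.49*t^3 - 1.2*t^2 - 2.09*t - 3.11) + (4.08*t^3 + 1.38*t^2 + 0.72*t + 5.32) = 11.57*t^3 + 0.18*t^2 - 1.37*t + 2.21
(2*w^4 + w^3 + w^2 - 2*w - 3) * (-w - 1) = -2*w^5 - 3*w^4 - 2*w^3 + w^2 + 5*w + 3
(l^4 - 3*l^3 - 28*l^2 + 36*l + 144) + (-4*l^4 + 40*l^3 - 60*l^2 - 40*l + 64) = -3*l^4 + 37*l^3 - 88*l^2 - 4*l + 208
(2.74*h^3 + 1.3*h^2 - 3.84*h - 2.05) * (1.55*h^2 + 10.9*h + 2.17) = 4.247*h^5 + 31.881*h^4 + 14.1638*h^3 - 42.2125*h^2 - 30.6778*h - 4.4485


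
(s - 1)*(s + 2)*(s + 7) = s^3 + 8*s^2 + 5*s - 14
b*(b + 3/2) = b^2 + 3*b/2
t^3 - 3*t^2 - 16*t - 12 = (t - 6)*(t + 1)*(t + 2)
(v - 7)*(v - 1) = v^2 - 8*v + 7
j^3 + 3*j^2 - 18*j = j*(j - 3)*(j + 6)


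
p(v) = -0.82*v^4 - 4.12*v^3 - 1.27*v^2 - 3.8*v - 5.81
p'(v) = -3.28*v^3 - 12.36*v^2 - 2.54*v - 3.8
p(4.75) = -911.50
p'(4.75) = -646.26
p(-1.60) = 8.52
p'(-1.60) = -17.94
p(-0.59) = -3.26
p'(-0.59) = -5.93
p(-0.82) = -1.65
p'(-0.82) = -8.22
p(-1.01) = 0.12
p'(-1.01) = -10.46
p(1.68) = -41.85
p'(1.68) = -58.50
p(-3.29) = 43.59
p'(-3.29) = -12.42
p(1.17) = -20.13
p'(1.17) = -28.94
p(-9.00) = -2451.02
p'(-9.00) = 1409.02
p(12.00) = -24357.17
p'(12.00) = -7481.96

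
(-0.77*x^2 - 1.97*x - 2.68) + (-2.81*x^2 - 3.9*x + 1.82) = -3.58*x^2 - 5.87*x - 0.86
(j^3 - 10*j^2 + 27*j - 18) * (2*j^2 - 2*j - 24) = 2*j^5 - 22*j^4 + 50*j^3 + 150*j^2 - 612*j + 432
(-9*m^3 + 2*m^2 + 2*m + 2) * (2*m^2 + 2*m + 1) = -18*m^5 - 14*m^4 - m^3 + 10*m^2 + 6*m + 2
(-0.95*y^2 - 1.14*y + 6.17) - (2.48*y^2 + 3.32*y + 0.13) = -3.43*y^2 - 4.46*y + 6.04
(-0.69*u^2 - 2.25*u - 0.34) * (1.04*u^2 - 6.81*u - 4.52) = -0.7176*u^4 + 2.3589*u^3 + 18.0877*u^2 + 12.4854*u + 1.5368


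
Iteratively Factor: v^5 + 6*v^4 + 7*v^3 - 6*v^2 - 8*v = (v + 1)*(v^4 + 5*v^3 + 2*v^2 - 8*v) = (v + 1)*(v + 4)*(v^3 + v^2 - 2*v) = (v + 1)*(v + 2)*(v + 4)*(v^2 - v) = (v - 1)*(v + 1)*(v + 2)*(v + 4)*(v)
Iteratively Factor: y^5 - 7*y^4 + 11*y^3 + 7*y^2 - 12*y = (y + 1)*(y^4 - 8*y^3 + 19*y^2 - 12*y) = (y - 1)*(y + 1)*(y^3 - 7*y^2 + 12*y) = y*(y - 1)*(y + 1)*(y^2 - 7*y + 12) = y*(y - 4)*(y - 1)*(y + 1)*(y - 3)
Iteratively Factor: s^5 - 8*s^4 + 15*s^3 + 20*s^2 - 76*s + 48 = (s - 2)*(s^4 - 6*s^3 + 3*s^2 + 26*s - 24) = (s - 2)*(s + 2)*(s^3 - 8*s^2 + 19*s - 12) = (s - 3)*(s - 2)*(s + 2)*(s^2 - 5*s + 4) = (s - 4)*(s - 3)*(s - 2)*(s + 2)*(s - 1)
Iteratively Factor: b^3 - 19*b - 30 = (b - 5)*(b^2 + 5*b + 6) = (b - 5)*(b + 2)*(b + 3)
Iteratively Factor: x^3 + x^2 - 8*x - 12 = (x - 3)*(x^2 + 4*x + 4) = (x - 3)*(x + 2)*(x + 2)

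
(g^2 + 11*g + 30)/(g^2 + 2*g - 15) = (g + 6)/(g - 3)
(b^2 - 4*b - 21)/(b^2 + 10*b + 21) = (b - 7)/(b + 7)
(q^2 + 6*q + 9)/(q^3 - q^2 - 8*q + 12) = (q + 3)/(q^2 - 4*q + 4)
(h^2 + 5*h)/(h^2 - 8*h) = (h + 5)/(h - 8)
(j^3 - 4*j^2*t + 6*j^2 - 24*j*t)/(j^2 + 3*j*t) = (j^2 - 4*j*t + 6*j - 24*t)/(j + 3*t)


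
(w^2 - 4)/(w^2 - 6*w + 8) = (w + 2)/(w - 4)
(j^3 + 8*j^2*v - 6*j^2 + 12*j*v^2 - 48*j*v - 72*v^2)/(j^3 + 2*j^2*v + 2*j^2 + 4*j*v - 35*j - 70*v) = (j^2 + 6*j*v - 6*j - 36*v)/(j^2 + 2*j - 35)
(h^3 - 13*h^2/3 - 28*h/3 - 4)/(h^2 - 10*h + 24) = (3*h^2 + 5*h + 2)/(3*(h - 4))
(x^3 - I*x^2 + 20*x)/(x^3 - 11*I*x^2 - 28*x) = (-x^2 + I*x - 20)/(-x^2 + 11*I*x + 28)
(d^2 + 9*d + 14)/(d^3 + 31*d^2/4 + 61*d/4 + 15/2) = 4*(d + 7)/(4*d^2 + 23*d + 15)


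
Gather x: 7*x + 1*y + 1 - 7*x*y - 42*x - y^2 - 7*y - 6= x*(-7*y - 35) - y^2 - 6*y - 5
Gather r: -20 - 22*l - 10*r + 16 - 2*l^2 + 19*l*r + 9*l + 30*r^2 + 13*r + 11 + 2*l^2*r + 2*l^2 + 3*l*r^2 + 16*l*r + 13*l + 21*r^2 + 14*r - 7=r^2*(3*l + 51) + r*(2*l^2 + 35*l + 17)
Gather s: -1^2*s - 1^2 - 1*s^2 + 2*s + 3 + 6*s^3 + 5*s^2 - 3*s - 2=6*s^3 + 4*s^2 - 2*s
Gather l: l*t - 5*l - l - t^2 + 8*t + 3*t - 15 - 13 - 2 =l*(t - 6) - t^2 + 11*t - 30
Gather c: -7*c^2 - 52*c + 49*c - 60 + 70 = -7*c^2 - 3*c + 10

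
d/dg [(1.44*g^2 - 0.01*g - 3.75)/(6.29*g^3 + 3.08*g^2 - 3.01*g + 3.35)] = (-9.0576*g^4 + 0.1258*g^3 + 66.4589*g^2 + 32.748*g - 11.321)/(39.5641*g^6 + 38.7464*g^5 - 28.3794*g^4 + 23.6014*g^3 + 29.6961*g^2 - 20.167*g + 11.2225)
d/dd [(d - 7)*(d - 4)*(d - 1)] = 3*d^2 - 24*d + 39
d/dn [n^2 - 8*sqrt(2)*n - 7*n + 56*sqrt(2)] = 2*n - 8*sqrt(2) - 7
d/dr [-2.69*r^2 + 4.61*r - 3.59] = 4.61 - 5.38*r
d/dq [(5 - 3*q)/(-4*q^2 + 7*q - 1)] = 4*(-3*q^2 + 10*q - 8)/(16*q^4 - 56*q^3 + 57*q^2 - 14*q + 1)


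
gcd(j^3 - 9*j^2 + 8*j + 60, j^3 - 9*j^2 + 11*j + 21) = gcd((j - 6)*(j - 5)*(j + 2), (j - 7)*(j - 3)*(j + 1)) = 1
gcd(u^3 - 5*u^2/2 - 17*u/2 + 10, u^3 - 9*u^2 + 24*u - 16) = u^2 - 5*u + 4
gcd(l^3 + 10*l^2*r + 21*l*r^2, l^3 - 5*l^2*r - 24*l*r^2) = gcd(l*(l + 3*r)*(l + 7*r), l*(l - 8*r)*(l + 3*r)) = l^2 + 3*l*r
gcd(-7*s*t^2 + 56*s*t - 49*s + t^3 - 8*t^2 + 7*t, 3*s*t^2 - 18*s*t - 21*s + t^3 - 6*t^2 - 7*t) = t - 7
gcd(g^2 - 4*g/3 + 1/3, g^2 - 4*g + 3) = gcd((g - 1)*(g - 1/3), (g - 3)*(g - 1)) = g - 1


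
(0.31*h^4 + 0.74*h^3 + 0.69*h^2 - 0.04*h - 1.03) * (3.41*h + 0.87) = 1.0571*h^5 + 2.7931*h^4 + 2.9967*h^3 + 0.4639*h^2 - 3.5471*h - 0.8961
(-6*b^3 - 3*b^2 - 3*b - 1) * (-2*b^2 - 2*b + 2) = 12*b^5 + 18*b^4 + 2*b^2 - 4*b - 2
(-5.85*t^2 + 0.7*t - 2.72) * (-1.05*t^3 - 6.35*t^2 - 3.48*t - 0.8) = 6.1425*t^5 + 36.4125*t^4 + 18.769*t^3 + 19.516*t^2 + 8.9056*t + 2.176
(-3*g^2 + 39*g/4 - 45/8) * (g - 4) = -3*g^3 + 87*g^2/4 - 357*g/8 + 45/2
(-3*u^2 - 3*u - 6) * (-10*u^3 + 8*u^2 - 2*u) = 30*u^5 + 6*u^4 + 42*u^3 - 42*u^2 + 12*u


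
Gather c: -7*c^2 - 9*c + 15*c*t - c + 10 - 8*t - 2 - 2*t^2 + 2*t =-7*c^2 + c*(15*t - 10) - 2*t^2 - 6*t + 8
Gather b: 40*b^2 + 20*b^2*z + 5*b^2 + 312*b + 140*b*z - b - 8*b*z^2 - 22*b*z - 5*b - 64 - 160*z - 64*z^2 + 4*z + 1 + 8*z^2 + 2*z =b^2*(20*z + 45) + b*(-8*z^2 + 118*z + 306) - 56*z^2 - 154*z - 63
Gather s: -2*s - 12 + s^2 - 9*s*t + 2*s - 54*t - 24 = s^2 - 9*s*t - 54*t - 36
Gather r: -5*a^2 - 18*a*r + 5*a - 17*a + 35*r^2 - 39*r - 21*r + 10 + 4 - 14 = -5*a^2 - 12*a + 35*r^2 + r*(-18*a - 60)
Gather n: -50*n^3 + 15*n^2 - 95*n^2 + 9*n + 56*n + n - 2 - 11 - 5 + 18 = -50*n^3 - 80*n^2 + 66*n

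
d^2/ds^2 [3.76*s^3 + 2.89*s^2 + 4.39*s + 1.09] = 22.56*s + 5.78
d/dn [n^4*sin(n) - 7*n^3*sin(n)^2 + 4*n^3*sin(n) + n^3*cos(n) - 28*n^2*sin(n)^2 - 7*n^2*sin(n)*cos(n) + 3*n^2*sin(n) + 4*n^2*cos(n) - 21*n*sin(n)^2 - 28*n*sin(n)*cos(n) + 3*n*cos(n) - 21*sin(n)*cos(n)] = n^4*cos(n) + 3*n^3*sin(n) - 7*n^3*sin(2*n) + 4*n^3*cos(n) + 8*n^2*sin(n) - 28*n^2*sin(2*n) + 6*n^2*cos(n) + 7*n^2*cos(2*n)/2 - 21*n^2/2 + 3*n*sin(n) - 28*n*sin(2*n) + 8*n*cos(n) - 28*n - 14*sin(2*n) + 3*cos(n) - 21*cos(2*n)/2 - 21/2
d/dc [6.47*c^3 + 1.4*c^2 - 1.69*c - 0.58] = 19.41*c^2 + 2.8*c - 1.69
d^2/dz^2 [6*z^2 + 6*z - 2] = 12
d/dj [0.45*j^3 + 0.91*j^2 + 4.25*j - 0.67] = 1.35*j^2 + 1.82*j + 4.25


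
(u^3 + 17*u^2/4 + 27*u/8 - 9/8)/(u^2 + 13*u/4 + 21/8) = (4*u^2 + 11*u - 3)/(4*u + 7)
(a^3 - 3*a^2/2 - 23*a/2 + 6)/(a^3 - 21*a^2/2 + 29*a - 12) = (a + 3)/(a - 6)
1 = 1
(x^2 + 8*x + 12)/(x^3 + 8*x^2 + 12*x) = 1/x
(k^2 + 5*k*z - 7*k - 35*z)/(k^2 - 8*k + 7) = (k + 5*z)/(k - 1)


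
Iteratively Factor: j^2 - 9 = (j - 3)*(j + 3)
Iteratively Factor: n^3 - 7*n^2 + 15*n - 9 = (n - 1)*(n^2 - 6*n + 9) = (n - 3)*(n - 1)*(n - 3)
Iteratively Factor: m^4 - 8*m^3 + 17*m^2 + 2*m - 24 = (m - 2)*(m^3 - 6*m^2 + 5*m + 12) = (m - 3)*(m - 2)*(m^2 - 3*m - 4) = (m - 3)*(m - 2)*(m + 1)*(m - 4)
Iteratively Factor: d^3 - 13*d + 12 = (d - 1)*(d^2 + d - 12) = (d - 3)*(d - 1)*(d + 4)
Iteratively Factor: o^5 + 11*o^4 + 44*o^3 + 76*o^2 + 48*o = (o + 3)*(o^4 + 8*o^3 + 20*o^2 + 16*o) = (o + 2)*(o + 3)*(o^3 + 6*o^2 + 8*o) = (o + 2)*(o + 3)*(o + 4)*(o^2 + 2*o) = (o + 2)^2*(o + 3)*(o + 4)*(o)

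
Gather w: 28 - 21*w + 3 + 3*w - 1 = 30 - 18*w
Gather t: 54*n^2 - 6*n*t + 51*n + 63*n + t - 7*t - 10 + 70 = 54*n^2 + 114*n + t*(-6*n - 6) + 60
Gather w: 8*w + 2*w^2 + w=2*w^2 + 9*w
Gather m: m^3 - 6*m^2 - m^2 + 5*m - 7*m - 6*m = m^3 - 7*m^2 - 8*m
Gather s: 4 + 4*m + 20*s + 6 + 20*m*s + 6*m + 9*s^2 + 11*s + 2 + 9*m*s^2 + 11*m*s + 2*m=12*m + s^2*(9*m + 9) + s*(31*m + 31) + 12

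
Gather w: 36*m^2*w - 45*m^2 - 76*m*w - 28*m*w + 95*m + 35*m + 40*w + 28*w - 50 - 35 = -45*m^2 + 130*m + w*(36*m^2 - 104*m + 68) - 85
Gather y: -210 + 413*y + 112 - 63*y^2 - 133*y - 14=-63*y^2 + 280*y - 112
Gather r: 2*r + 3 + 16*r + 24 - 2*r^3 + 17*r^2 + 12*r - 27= -2*r^3 + 17*r^2 + 30*r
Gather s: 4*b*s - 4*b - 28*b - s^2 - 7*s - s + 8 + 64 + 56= -32*b - s^2 + s*(4*b - 8) + 128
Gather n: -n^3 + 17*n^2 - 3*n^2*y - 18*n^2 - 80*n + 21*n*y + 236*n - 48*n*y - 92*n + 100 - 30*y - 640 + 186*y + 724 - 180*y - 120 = -n^3 + n^2*(-3*y - 1) + n*(64 - 27*y) - 24*y + 64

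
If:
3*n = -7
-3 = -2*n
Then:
No Solution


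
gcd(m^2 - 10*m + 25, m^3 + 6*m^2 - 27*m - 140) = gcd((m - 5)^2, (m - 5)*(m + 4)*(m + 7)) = m - 5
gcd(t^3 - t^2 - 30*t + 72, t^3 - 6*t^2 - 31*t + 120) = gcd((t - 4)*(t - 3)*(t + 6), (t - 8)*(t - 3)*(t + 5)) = t - 3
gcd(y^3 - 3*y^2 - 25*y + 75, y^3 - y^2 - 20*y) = y - 5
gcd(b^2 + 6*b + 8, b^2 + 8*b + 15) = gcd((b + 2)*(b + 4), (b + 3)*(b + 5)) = 1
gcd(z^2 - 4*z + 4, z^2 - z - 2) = z - 2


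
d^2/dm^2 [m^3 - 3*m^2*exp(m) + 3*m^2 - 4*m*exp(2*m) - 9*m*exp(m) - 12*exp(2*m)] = -3*m^2*exp(m) - 16*m*exp(2*m) - 21*m*exp(m) + 6*m - 64*exp(2*m) - 24*exp(m) + 6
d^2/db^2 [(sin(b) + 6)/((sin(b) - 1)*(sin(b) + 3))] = -(sin(b)^4 + 23*sin(b)^3 + 75*sin(b)^2 + 141*sin(b) + 96)/((sin(b) - 1)^2*(sin(b) + 3)^3)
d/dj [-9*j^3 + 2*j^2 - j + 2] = -27*j^2 + 4*j - 1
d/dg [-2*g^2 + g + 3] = 1 - 4*g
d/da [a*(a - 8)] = 2*a - 8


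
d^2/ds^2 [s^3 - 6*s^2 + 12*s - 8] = 6*s - 12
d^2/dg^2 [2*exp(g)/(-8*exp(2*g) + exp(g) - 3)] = 2*(-2*(16*exp(g) - 1)^2*exp(2*g) + (64*exp(g) - 3)*(8*exp(2*g) - exp(g) + 3)*exp(g) - (8*exp(2*g) - exp(g) + 3)^2)*exp(g)/(8*exp(2*g) - exp(g) + 3)^3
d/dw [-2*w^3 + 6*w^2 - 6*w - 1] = -6*w^2 + 12*w - 6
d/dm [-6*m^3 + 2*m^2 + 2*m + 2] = -18*m^2 + 4*m + 2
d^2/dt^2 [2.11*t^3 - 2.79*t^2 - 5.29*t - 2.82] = 12.66*t - 5.58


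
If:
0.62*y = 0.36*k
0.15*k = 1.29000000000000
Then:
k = 8.60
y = 4.99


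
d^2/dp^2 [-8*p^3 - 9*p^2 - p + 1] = -48*p - 18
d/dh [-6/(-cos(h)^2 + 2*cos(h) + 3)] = 12*(cos(h) - 1)*sin(h)/(sin(h)^2 + 2*cos(h) + 2)^2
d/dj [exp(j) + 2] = exp(j)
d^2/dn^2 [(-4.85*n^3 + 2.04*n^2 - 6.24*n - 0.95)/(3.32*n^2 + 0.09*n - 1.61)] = (5.6843418860808e-14*n^5 - 2.8421709430404e-14*n^4 - 190.705666*n^3 + 6.81415800000002*n^2 - 277.257558*n - 1.403854)/(36.594368*n^6 + 2.976048*n^5 - 53.157516*n^4 - 2.885679*n^3 + 25.778193*n^2 + 0.699867*n - 4.173281)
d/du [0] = 0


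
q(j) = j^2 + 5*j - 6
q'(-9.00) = -13.00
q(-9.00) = 30.00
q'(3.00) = 11.00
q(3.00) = 18.00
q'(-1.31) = 2.38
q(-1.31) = -10.83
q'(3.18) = 11.36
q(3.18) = 20.01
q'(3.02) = 11.04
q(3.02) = 18.22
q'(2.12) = 9.24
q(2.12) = 9.09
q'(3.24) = 11.48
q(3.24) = 20.70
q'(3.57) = 12.14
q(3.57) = 24.59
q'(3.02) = 11.04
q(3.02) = 18.22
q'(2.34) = 9.68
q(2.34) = 11.18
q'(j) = 2*j + 5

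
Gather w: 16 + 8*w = 8*w + 16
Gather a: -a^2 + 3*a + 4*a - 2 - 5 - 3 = -a^2 + 7*a - 10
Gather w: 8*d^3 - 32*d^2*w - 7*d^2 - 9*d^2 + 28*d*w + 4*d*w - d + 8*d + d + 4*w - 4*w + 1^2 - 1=8*d^3 - 16*d^2 + 8*d + w*(-32*d^2 + 32*d)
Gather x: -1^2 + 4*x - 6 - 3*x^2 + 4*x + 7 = -3*x^2 + 8*x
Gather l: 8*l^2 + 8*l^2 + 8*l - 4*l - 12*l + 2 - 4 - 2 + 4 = 16*l^2 - 8*l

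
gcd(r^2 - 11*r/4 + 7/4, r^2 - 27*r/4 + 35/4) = r - 7/4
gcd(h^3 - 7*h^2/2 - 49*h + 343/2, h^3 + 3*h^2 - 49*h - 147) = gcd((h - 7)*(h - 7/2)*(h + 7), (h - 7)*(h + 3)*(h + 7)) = h^2 - 49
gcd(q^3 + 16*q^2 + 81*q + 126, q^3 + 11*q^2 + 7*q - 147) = q + 7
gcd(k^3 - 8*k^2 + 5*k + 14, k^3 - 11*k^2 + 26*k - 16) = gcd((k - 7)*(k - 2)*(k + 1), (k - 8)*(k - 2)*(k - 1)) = k - 2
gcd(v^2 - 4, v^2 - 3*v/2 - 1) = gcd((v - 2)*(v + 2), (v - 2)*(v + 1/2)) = v - 2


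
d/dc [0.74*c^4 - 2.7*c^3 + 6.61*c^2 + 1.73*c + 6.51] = 2.96*c^3 - 8.1*c^2 + 13.22*c + 1.73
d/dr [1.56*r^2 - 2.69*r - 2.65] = 3.12*r - 2.69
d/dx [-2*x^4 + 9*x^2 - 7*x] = -8*x^3 + 18*x - 7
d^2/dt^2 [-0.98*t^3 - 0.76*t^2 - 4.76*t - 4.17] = -5.88*t - 1.52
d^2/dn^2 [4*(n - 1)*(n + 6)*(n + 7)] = 24*n + 96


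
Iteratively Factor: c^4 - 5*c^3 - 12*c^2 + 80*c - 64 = (c + 4)*(c^3 - 9*c^2 + 24*c - 16) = (c - 4)*(c + 4)*(c^2 - 5*c + 4) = (c - 4)*(c - 1)*(c + 4)*(c - 4)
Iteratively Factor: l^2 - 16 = (l + 4)*(l - 4)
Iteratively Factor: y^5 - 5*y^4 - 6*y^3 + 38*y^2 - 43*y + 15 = (y - 1)*(y^4 - 4*y^3 - 10*y^2 + 28*y - 15) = (y - 1)^2*(y^3 - 3*y^2 - 13*y + 15) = (y - 5)*(y - 1)^2*(y^2 + 2*y - 3) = (y - 5)*(y - 1)^2*(y + 3)*(y - 1)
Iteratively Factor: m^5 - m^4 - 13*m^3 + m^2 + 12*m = (m + 1)*(m^4 - 2*m^3 - 11*m^2 + 12*m) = (m - 1)*(m + 1)*(m^3 - m^2 - 12*m) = m*(m - 1)*(m + 1)*(m^2 - m - 12) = m*(m - 1)*(m + 1)*(m + 3)*(m - 4)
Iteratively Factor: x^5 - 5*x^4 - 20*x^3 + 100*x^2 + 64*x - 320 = (x - 4)*(x^4 - x^3 - 24*x^2 + 4*x + 80) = (x - 4)*(x + 2)*(x^3 - 3*x^2 - 18*x + 40) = (x - 4)*(x + 2)*(x + 4)*(x^2 - 7*x + 10) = (x - 4)*(x - 2)*(x + 2)*(x + 4)*(x - 5)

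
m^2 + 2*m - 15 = (m - 3)*(m + 5)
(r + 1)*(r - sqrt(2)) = r^2 - sqrt(2)*r + r - sqrt(2)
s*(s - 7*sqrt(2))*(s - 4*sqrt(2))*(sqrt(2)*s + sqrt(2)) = sqrt(2)*s^4 - 22*s^3 + sqrt(2)*s^3 - 22*s^2 + 56*sqrt(2)*s^2 + 56*sqrt(2)*s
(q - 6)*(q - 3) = q^2 - 9*q + 18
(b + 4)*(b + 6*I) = b^2 + 4*b + 6*I*b + 24*I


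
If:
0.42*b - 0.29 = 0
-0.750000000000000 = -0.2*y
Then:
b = 0.69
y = 3.75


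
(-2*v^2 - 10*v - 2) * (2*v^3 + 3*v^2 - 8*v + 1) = -4*v^5 - 26*v^4 - 18*v^3 + 72*v^2 + 6*v - 2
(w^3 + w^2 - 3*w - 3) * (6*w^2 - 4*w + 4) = 6*w^5 + 2*w^4 - 18*w^3 - 2*w^2 - 12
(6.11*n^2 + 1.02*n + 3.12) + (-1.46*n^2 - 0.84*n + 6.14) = 4.65*n^2 + 0.18*n + 9.26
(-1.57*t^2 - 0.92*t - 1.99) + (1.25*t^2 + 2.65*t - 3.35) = -0.32*t^2 + 1.73*t - 5.34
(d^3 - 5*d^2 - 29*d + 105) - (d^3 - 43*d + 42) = -5*d^2 + 14*d + 63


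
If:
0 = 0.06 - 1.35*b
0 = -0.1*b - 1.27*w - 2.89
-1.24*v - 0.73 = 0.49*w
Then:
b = 0.04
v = 0.31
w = -2.28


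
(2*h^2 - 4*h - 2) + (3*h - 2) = 2*h^2 - h - 4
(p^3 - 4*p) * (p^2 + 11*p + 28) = p^5 + 11*p^4 + 24*p^3 - 44*p^2 - 112*p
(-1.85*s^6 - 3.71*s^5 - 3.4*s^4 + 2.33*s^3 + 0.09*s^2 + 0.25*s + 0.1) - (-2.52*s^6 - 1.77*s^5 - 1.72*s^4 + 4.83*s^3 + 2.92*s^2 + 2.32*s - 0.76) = 0.67*s^6 - 1.94*s^5 - 1.68*s^4 - 2.5*s^3 - 2.83*s^2 - 2.07*s + 0.86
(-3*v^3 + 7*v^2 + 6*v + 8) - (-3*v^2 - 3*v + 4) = -3*v^3 + 10*v^2 + 9*v + 4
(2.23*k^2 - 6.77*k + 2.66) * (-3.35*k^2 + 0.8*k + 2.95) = -7.4705*k^4 + 24.4635*k^3 - 7.7485*k^2 - 17.8435*k + 7.847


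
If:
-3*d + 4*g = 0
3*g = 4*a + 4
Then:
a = 3*g/4 - 1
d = 4*g/3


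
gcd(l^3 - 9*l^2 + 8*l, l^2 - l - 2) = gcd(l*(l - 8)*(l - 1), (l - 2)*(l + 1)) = 1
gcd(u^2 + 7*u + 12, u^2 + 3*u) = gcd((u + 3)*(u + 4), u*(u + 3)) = u + 3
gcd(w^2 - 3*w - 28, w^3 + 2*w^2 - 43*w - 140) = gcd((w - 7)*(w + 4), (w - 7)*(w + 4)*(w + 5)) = w^2 - 3*w - 28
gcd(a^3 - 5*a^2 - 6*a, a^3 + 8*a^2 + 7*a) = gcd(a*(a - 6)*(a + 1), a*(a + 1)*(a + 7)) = a^2 + a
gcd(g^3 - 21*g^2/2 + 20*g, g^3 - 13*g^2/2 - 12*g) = g^2 - 8*g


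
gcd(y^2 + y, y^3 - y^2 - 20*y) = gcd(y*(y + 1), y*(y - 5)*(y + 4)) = y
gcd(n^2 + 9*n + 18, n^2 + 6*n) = n + 6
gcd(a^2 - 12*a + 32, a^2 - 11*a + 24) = a - 8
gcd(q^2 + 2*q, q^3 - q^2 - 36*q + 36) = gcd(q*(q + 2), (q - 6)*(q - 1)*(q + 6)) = 1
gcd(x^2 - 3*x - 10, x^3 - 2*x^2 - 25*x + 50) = x - 5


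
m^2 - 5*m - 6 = (m - 6)*(m + 1)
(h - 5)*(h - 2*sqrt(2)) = h^2 - 5*h - 2*sqrt(2)*h + 10*sqrt(2)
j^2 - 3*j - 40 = (j - 8)*(j + 5)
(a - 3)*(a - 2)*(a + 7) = a^3 + 2*a^2 - 29*a + 42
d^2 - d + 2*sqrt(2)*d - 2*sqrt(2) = (d - 1)*(d + 2*sqrt(2))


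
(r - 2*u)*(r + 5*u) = r^2 + 3*r*u - 10*u^2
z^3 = z^3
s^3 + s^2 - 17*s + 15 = (s - 3)*(s - 1)*(s + 5)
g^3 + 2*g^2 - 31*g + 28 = (g - 4)*(g - 1)*(g + 7)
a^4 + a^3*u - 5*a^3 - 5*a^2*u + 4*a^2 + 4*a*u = a*(a - 4)*(a - 1)*(a + u)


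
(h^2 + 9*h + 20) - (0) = h^2 + 9*h + 20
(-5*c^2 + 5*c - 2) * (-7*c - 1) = 35*c^3 - 30*c^2 + 9*c + 2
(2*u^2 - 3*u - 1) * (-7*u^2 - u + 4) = -14*u^4 + 19*u^3 + 18*u^2 - 11*u - 4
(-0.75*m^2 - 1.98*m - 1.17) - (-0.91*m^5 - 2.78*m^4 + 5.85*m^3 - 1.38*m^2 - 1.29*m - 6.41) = 0.91*m^5 + 2.78*m^4 - 5.85*m^3 + 0.63*m^2 - 0.69*m + 5.24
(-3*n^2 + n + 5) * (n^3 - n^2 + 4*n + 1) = -3*n^5 + 4*n^4 - 8*n^3 - 4*n^2 + 21*n + 5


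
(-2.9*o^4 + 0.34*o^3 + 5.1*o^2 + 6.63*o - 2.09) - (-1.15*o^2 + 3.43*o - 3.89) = -2.9*o^4 + 0.34*o^3 + 6.25*o^2 + 3.2*o + 1.8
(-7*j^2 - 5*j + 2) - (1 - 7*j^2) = 1 - 5*j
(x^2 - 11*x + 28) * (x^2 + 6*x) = x^4 - 5*x^3 - 38*x^2 + 168*x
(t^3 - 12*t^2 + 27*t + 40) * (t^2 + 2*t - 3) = t^5 - 10*t^4 + 130*t^2 - t - 120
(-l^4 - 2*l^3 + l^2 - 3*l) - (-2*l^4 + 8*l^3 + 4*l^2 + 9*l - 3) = l^4 - 10*l^3 - 3*l^2 - 12*l + 3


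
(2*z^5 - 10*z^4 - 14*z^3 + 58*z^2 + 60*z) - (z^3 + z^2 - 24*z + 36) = 2*z^5 - 10*z^4 - 15*z^3 + 57*z^2 + 84*z - 36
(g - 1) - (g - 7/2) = 5/2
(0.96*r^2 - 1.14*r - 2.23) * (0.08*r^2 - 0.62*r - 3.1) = 0.0768*r^4 - 0.6864*r^3 - 2.4476*r^2 + 4.9166*r + 6.913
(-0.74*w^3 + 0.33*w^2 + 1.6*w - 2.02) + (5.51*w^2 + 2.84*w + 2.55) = -0.74*w^3 + 5.84*w^2 + 4.44*w + 0.53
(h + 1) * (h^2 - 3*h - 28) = h^3 - 2*h^2 - 31*h - 28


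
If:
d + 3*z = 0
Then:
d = -3*z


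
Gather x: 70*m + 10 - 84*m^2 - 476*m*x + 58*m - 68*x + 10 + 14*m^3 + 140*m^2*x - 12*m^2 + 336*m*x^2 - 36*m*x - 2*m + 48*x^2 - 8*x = 14*m^3 - 96*m^2 + 126*m + x^2*(336*m + 48) + x*(140*m^2 - 512*m - 76) + 20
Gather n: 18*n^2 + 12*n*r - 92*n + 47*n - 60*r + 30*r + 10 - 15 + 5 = 18*n^2 + n*(12*r - 45) - 30*r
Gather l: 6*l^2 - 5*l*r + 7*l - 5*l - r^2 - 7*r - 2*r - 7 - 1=6*l^2 + l*(2 - 5*r) - r^2 - 9*r - 8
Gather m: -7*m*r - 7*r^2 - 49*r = -7*m*r - 7*r^2 - 49*r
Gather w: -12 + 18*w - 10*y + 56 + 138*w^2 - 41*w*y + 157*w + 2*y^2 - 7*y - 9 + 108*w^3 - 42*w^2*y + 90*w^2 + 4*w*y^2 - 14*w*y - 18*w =108*w^3 + w^2*(228 - 42*y) + w*(4*y^2 - 55*y + 157) + 2*y^2 - 17*y + 35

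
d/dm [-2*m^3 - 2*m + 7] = -6*m^2 - 2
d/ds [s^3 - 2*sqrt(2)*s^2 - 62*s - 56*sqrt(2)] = 3*s^2 - 4*sqrt(2)*s - 62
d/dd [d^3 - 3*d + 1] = 3*d^2 - 3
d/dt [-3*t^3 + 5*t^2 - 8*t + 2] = -9*t^2 + 10*t - 8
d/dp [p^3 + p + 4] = 3*p^2 + 1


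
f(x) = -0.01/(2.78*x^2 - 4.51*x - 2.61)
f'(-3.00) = -0.00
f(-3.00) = -0.00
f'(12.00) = 0.00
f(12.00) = -0.00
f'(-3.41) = -0.00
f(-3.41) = -0.00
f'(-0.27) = -0.04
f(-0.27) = 0.01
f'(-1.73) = -0.00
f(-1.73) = -0.00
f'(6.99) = 0.00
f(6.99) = -0.00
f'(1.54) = 0.00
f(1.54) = 0.00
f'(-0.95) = -0.01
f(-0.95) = -0.00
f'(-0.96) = -0.01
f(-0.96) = -0.00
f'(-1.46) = -0.00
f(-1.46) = -0.00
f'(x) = -0.01*(4.51 - 5.56*x)/(2.78*x^2 - 4.51*x - 2.61)^2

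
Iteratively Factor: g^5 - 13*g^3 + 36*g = (g + 2)*(g^4 - 2*g^3 - 9*g^2 + 18*g) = (g - 2)*(g + 2)*(g^3 - 9*g) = (g - 2)*(g + 2)*(g + 3)*(g^2 - 3*g) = (g - 3)*(g - 2)*(g + 2)*(g + 3)*(g)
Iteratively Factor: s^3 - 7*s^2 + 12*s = (s)*(s^2 - 7*s + 12) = s*(s - 3)*(s - 4)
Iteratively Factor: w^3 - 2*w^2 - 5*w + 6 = (w + 2)*(w^2 - 4*w + 3) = (w - 3)*(w + 2)*(w - 1)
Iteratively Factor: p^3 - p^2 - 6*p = (p + 2)*(p^2 - 3*p) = (p - 3)*(p + 2)*(p)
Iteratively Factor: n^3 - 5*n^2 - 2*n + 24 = (n - 3)*(n^2 - 2*n - 8) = (n - 3)*(n + 2)*(n - 4)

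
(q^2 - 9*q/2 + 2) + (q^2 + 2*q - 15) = 2*q^2 - 5*q/2 - 13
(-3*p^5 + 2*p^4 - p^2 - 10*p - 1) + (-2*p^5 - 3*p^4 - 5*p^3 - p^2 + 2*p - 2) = -5*p^5 - p^4 - 5*p^3 - 2*p^2 - 8*p - 3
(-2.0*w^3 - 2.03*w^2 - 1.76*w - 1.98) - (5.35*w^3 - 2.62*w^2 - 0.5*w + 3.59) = -7.35*w^3 + 0.59*w^2 - 1.26*w - 5.57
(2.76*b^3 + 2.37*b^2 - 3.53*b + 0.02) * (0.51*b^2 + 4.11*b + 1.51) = 1.4076*b^5 + 12.5523*b^4 + 12.108*b^3 - 10.9194*b^2 - 5.2481*b + 0.0302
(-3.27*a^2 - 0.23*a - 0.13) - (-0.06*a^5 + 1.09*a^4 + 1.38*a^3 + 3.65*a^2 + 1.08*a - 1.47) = 0.06*a^5 - 1.09*a^4 - 1.38*a^3 - 6.92*a^2 - 1.31*a + 1.34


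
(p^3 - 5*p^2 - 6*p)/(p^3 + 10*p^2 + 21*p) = (p^2 - 5*p - 6)/(p^2 + 10*p + 21)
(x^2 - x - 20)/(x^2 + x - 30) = (x + 4)/(x + 6)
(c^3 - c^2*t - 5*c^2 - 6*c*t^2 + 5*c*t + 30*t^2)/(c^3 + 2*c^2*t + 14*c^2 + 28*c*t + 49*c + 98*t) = (c^2 - 3*c*t - 5*c + 15*t)/(c^2 + 14*c + 49)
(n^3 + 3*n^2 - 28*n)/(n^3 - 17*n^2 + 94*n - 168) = n*(n + 7)/(n^2 - 13*n + 42)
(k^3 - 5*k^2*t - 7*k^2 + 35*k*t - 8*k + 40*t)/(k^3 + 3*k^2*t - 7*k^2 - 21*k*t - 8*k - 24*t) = (k - 5*t)/(k + 3*t)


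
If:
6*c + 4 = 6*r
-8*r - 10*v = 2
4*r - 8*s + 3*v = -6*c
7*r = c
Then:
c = -7/9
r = -1/9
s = -49/72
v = -1/9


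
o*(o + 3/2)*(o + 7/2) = o^3 + 5*o^2 + 21*o/4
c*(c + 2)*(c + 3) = c^3 + 5*c^2 + 6*c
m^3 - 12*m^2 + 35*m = m*(m - 7)*(m - 5)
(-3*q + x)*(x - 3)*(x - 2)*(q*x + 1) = -3*q^2*x^3 + 15*q^2*x^2 - 18*q^2*x + q*x^4 - 5*q*x^3 + 3*q*x^2 + 15*q*x - 18*q + x^3 - 5*x^2 + 6*x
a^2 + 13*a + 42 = (a + 6)*(a + 7)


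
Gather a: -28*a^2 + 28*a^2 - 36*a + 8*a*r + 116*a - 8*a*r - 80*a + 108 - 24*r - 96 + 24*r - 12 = 0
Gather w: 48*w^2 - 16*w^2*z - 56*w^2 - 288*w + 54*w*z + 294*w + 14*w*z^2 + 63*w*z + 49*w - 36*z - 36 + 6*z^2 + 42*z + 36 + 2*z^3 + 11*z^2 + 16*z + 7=w^2*(-16*z - 8) + w*(14*z^2 + 117*z + 55) + 2*z^3 + 17*z^2 + 22*z + 7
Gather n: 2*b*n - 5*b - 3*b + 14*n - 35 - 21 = -8*b + n*(2*b + 14) - 56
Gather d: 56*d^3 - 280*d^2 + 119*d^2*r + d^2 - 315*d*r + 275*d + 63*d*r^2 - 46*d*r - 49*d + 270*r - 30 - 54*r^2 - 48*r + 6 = 56*d^3 + d^2*(119*r - 279) + d*(63*r^2 - 361*r + 226) - 54*r^2 + 222*r - 24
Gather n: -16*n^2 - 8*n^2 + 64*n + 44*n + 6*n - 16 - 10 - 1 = -24*n^2 + 114*n - 27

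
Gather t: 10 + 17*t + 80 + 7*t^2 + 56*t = 7*t^2 + 73*t + 90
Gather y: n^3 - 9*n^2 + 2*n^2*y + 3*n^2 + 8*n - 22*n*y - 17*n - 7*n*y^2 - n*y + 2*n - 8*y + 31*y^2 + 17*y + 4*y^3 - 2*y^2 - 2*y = n^3 - 6*n^2 - 7*n + 4*y^3 + y^2*(29 - 7*n) + y*(2*n^2 - 23*n + 7)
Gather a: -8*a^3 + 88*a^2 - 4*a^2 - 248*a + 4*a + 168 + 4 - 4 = -8*a^3 + 84*a^2 - 244*a + 168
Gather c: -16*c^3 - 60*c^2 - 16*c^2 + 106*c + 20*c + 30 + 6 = -16*c^3 - 76*c^2 + 126*c + 36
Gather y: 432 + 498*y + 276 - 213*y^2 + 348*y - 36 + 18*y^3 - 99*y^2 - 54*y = 18*y^3 - 312*y^2 + 792*y + 672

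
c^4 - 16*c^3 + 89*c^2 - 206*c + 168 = (c - 7)*(c - 4)*(c - 3)*(c - 2)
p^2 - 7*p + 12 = (p - 4)*(p - 3)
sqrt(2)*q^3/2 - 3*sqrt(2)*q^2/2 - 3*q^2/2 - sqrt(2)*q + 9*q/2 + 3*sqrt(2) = (q - 3)*(q - 2*sqrt(2))*(sqrt(2)*q/2 + 1/2)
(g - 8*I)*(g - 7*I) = g^2 - 15*I*g - 56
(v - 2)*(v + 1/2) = v^2 - 3*v/2 - 1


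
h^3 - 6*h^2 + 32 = (h - 4)^2*(h + 2)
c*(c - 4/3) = c^2 - 4*c/3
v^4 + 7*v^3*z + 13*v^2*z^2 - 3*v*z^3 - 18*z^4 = (v - z)*(v + 2*z)*(v + 3*z)^2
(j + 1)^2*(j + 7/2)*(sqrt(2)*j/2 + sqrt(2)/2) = sqrt(2)*j^4/2 + 13*sqrt(2)*j^3/4 + 27*sqrt(2)*j^2/4 + 23*sqrt(2)*j/4 + 7*sqrt(2)/4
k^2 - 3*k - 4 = (k - 4)*(k + 1)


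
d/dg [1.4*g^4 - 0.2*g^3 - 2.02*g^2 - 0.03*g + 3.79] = 5.6*g^3 - 0.6*g^2 - 4.04*g - 0.03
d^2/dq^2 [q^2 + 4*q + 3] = 2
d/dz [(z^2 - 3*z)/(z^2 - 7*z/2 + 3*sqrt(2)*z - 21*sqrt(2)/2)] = 2*(-z*(z - 3)*(4*z - 7 + 6*sqrt(2)) + (2*z - 3)*(2*z^2 - 7*z + 6*sqrt(2)*z - 21*sqrt(2)))/(2*z^2 - 7*z + 6*sqrt(2)*z - 21*sqrt(2))^2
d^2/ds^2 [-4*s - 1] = 0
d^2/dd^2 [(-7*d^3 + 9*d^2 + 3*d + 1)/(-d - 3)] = 2*(7*d^3 + 63*d^2 + 189*d - 73)/(d^3 + 9*d^2 + 27*d + 27)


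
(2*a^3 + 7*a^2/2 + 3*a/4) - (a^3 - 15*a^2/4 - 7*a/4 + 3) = a^3 + 29*a^2/4 + 5*a/2 - 3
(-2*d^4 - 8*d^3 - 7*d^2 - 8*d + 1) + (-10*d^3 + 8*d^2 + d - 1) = -2*d^4 - 18*d^3 + d^2 - 7*d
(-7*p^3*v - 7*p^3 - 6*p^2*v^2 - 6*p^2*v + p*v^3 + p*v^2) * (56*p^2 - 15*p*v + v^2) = -392*p^5*v - 392*p^5 - 231*p^4*v^2 - 231*p^4*v + 139*p^3*v^3 + 139*p^3*v^2 - 21*p^2*v^4 - 21*p^2*v^3 + p*v^5 + p*v^4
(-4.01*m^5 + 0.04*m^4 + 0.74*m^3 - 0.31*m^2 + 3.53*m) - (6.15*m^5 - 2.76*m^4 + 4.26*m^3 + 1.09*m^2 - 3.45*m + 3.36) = -10.16*m^5 + 2.8*m^4 - 3.52*m^3 - 1.4*m^2 + 6.98*m - 3.36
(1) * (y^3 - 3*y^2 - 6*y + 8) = y^3 - 3*y^2 - 6*y + 8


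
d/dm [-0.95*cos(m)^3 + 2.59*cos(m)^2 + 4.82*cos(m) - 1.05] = (2.85*cos(m)^2 - 5.18*cos(m) - 4.82)*sin(m)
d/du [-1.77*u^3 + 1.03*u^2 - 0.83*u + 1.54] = -5.31*u^2 + 2.06*u - 0.83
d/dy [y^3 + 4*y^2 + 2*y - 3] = 3*y^2 + 8*y + 2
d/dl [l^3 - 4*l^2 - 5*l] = 3*l^2 - 8*l - 5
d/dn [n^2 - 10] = 2*n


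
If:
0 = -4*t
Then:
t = 0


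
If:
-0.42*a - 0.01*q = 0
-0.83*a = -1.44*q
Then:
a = 0.00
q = 0.00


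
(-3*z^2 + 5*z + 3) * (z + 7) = -3*z^3 - 16*z^2 + 38*z + 21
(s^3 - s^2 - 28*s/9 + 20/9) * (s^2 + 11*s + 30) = s^5 + 10*s^4 + 143*s^3/9 - 62*s^2 - 620*s/9 + 200/3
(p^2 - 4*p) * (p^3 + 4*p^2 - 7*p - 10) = p^5 - 23*p^3 + 18*p^2 + 40*p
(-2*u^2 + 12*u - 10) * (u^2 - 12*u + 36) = -2*u^4 + 36*u^3 - 226*u^2 + 552*u - 360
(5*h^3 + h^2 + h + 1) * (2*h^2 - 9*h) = 10*h^5 - 43*h^4 - 7*h^3 - 7*h^2 - 9*h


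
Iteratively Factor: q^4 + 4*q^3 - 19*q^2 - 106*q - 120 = (q + 2)*(q^3 + 2*q^2 - 23*q - 60) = (q + 2)*(q + 3)*(q^2 - q - 20) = (q - 5)*(q + 2)*(q + 3)*(q + 4)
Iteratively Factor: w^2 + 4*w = (w)*(w + 4)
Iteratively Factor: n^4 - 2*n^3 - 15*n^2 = (n + 3)*(n^3 - 5*n^2) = (n - 5)*(n + 3)*(n^2) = n*(n - 5)*(n + 3)*(n)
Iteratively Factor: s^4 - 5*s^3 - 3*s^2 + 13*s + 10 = (s - 5)*(s^3 - 3*s - 2) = (s - 5)*(s + 1)*(s^2 - s - 2) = (s - 5)*(s + 1)^2*(s - 2)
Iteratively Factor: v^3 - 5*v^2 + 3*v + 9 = (v + 1)*(v^2 - 6*v + 9) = (v - 3)*(v + 1)*(v - 3)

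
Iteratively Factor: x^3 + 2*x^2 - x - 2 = (x + 1)*(x^2 + x - 2) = (x - 1)*(x + 1)*(x + 2)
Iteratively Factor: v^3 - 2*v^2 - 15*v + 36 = (v - 3)*(v^2 + v - 12) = (v - 3)^2*(v + 4)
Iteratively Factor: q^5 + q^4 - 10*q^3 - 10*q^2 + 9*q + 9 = (q + 1)*(q^4 - 10*q^2 + 9) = (q - 3)*(q + 1)*(q^3 + 3*q^2 - q - 3) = (q - 3)*(q + 1)^2*(q^2 + 2*q - 3) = (q - 3)*(q - 1)*(q + 1)^2*(q + 3)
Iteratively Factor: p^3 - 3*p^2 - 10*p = (p + 2)*(p^2 - 5*p) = p*(p + 2)*(p - 5)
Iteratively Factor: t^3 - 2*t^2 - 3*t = (t + 1)*(t^2 - 3*t) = (t - 3)*(t + 1)*(t)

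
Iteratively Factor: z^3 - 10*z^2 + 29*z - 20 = (z - 5)*(z^2 - 5*z + 4) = (z - 5)*(z - 1)*(z - 4)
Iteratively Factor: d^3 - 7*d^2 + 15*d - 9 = (d - 3)*(d^2 - 4*d + 3) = (d - 3)^2*(d - 1)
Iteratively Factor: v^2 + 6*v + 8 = (v + 4)*(v + 2)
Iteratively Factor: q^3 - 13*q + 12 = (q + 4)*(q^2 - 4*q + 3) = (q - 3)*(q + 4)*(q - 1)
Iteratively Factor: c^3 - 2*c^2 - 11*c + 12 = (c - 4)*(c^2 + 2*c - 3) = (c - 4)*(c + 3)*(c - 1)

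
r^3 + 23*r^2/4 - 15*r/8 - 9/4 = (r - 3/4)*(r + 1/2)*(r + 6)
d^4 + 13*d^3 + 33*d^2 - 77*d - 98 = (d - 2)*(d + 1)*(d + 7)^2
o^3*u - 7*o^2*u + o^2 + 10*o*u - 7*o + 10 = (o - 5)*(o - 2)*(o*u + 1)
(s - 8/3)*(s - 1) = s^2 - 11*s/3 + 8/3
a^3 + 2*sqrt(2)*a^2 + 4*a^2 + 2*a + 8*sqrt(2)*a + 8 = (a + 4)*(a + sqrt(2))^2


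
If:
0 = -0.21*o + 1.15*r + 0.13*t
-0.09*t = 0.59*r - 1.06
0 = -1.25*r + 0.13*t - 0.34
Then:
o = 8.09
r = 0.57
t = 8.06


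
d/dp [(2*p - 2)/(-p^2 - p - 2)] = 2*(-p^2 - p + (p - 1)*(2*p + 1) - 2)/(p^2 + p + 2)^2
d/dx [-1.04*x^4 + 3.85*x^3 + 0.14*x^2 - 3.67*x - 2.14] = -4.16*x^3 + 11.55*x^2 + 0.28*x - 3.67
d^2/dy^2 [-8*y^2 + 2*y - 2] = -16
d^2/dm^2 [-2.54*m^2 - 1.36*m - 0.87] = -5.08000000000000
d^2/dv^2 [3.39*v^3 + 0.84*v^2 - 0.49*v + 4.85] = 20.34*v + 1.68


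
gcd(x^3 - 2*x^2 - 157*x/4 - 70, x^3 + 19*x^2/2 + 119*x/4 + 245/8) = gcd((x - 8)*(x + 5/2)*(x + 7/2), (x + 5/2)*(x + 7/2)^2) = x^2 + 6*x + 35/4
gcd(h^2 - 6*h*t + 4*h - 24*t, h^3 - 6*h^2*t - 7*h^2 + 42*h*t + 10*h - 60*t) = -h + 6*t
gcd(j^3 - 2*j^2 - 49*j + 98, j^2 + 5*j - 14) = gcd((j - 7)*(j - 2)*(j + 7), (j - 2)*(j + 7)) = j^2 + 5*j - 14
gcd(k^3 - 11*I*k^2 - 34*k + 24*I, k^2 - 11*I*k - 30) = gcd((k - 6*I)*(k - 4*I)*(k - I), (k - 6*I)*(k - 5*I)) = k - 6*I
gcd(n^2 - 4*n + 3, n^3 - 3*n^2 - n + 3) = n^2 - 4*n + 3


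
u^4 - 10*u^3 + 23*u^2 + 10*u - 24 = (u - 6)*(u - 4)*(u - 1)*(u + 1)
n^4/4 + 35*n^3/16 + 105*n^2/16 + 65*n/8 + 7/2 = (n/4 + 1)*(n + 1)*(n + 7/4)*(n + 2)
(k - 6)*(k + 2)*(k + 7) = k^3 + 3*k^2 - 40*k - 84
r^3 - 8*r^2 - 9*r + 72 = (r - 8)*(r - 3)*(r + 3)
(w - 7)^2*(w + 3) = w^3 - 11*w^2 + 7*w + 147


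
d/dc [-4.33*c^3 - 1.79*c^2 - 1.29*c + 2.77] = -12.99*c^2 - 3.58*c - 1.29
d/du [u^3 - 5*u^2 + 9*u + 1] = 3*u^2 - 10*u + 9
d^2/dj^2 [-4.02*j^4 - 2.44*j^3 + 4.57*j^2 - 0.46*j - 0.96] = -48.24*j^2 - 14.64*j + 9.14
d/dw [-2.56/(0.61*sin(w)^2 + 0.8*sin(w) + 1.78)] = (3.1232*sin(w) + 2.048)*cos(w)/(0.61*sin(w)^2 + 0.8*sin(w) + 1.78)^2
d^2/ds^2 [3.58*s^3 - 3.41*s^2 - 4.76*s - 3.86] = 21.48*s - 6.82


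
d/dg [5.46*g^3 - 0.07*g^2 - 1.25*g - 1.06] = 16.38*g^2 - 0.14*g - 1.25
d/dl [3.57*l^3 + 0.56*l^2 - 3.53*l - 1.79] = 10.71*l^2 + 1.12*l - 3.53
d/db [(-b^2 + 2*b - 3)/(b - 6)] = (-b^2 + 12*b - 9)/(b^2 - 12*b + 36)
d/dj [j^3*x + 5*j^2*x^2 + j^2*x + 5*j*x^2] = x*(3*j^2 + 10*j*x + 2*j + 5*x)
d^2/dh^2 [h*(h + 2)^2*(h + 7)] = 12*h^2 + 66*h + 64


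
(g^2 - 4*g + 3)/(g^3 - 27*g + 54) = (g - 1)/(g^2 + 3*g - 18)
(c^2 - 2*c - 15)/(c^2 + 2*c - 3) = (c - 5)/(c - 1)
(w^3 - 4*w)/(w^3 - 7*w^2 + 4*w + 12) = w*(w + 2)/(w^2 - 5*w - 6)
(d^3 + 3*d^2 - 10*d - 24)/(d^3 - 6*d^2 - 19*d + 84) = (d + 2)/(d - 7)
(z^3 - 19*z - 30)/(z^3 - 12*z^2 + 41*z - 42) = (z^3 - 19*z - 30)/(z^3 - 12*z^2 + 41*z - 42)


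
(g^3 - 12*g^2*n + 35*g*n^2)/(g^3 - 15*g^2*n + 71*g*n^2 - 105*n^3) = g/(g - 3*n)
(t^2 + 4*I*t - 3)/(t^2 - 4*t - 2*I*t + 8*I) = (t^2 + 4*I*t - 3)/(t^2 - 4*t - 2*I*t + 8*I)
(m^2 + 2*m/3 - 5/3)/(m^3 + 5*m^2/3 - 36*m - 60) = (m - 1)/(m^2 - 36)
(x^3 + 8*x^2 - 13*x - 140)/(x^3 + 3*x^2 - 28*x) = (x + 5)/x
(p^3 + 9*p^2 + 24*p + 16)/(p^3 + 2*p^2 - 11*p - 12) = (p + 4)/(p - 3)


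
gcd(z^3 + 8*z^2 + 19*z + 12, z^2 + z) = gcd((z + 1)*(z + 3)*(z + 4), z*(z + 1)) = z + 1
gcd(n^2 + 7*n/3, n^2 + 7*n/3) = n^2 + 7*n/3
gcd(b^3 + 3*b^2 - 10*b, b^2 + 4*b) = b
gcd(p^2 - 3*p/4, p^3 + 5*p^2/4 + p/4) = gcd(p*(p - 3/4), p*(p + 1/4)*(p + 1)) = p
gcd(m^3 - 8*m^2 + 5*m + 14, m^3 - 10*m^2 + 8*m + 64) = 1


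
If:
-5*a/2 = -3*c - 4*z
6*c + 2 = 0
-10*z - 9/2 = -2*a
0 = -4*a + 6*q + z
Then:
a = -28/17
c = -1/3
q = -395/408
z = -53/68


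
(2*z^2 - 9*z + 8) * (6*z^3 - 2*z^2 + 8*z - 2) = 12*z^5 - 58*z^4 + 82*z^3 - 92*z^2 + 82*z - 16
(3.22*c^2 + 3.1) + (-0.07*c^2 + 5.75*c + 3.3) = 3.15*c^2 + 5.75*c + 6.4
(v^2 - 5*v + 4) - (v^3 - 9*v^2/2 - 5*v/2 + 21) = -v^3 + 11*v^2/2 - 5*v/2 - 17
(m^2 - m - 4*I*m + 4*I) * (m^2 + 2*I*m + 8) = m^4 - m^3 - 2*I*m^3 + 16*m^2 + 2*I*m^2 - 16*m - 32*I*m + 32*I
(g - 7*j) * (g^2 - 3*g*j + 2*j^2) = g^3 - 10*g^2*j + 23*g*j^2 - 14*j^3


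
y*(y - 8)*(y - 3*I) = y^3 - 8*y^2 - 3*I*y^2 + 24*I*y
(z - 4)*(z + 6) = z^2 + 2*z - 24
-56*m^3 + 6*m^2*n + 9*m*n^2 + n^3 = (-2*m + n)*(4*m + n)*(7*m + n)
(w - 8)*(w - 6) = w^2 - 14*w + 48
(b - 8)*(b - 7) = b^2 - 15*b + 56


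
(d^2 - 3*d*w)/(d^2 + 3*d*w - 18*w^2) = d/(d + 6*w)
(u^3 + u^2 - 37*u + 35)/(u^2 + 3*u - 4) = (u^2 + 2*u - 35)/(u + 4)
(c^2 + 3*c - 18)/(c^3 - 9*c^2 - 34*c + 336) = (c - 3)/(c^2 - 15*c + 56)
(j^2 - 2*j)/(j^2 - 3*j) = (j - 2)/(j - 3)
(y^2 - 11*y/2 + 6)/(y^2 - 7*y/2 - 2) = (2*y - 3)/(2*y + 1)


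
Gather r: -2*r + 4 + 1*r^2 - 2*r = r^2 - 4*r + 4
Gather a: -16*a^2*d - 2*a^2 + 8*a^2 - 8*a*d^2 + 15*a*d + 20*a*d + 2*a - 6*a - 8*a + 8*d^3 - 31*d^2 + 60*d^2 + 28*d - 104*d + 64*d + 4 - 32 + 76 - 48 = a^2*(6 - 16*d) + a*(-8*d^2 + 35*d - 12) + 8*d^3 + 29*d^2 - 12*d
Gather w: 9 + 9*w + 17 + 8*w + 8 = 17*w + 34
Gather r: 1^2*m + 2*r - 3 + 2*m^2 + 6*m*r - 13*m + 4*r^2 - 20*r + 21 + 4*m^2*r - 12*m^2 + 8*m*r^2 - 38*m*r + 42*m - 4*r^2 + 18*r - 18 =-10*m^2 + 8*m*r^2 + 30*m + r*(4*m^2 - 32*m)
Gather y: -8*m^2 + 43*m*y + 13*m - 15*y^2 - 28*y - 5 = -8*m^2 + 13*m - 15*y^2 + y*(43*m - 28) - 5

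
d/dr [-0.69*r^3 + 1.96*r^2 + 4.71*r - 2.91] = -2.07*r^2 + 3.92*r + 4.71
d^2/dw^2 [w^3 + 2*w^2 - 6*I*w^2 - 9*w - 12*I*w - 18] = 6*w + 4 - 12*I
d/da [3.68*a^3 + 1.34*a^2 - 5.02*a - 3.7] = 11.04*a^2 + 2.68*a - 5.02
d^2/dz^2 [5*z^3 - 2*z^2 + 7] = 30*z - 4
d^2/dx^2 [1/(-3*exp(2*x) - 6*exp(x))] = 2*(-4*(exp(x) + 1)^2 + (exp(x) + 2)*(2*exp(x) + 1))*exp(-x)/(3*(exp(x) + 2)^3)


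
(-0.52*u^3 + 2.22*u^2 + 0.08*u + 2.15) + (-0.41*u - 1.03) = -0.52*u^3 + 2.22*u^2 - 0.33*u + 1.12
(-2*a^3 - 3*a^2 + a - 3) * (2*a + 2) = -4*a^4 - 10*a^3 - 4*a^2 - 4*a - 6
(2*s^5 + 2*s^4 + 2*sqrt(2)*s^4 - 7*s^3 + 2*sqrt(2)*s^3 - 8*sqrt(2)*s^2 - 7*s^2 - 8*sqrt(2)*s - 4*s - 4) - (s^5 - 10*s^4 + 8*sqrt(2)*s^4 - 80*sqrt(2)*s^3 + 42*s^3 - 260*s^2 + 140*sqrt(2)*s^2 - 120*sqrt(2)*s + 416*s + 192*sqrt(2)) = s^5 - 6*sqrt(2)*s^4 + 12*s^4 - 49*s^3 + 82*sqrt(2)*s^3 - 148*sqrt(2)*s^2 + 253*s^2 - 420*s + 112*sqrt(2)*s - 192*sqrt(2) - 4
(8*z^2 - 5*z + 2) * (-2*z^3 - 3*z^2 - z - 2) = -16*z^5 - 14*z^4 + 3*z^3 - 17*z^2 + 8*z - 4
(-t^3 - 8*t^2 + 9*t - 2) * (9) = -9*t^3 - 72*t^2 + 81*t - 18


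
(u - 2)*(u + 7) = u^2 + 5*u - 14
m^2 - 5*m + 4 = (m - 4)*(m - 1)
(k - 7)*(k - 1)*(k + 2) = k^3 - 6*k^2 - 9*k + 14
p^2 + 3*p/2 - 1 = (p - 1/2)*(p + 2)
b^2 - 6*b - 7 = (b - 7)*(b + 1)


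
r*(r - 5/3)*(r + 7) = r^3 + 16*r^2/3 - 35*r/3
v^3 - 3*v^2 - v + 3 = (v - 3)*(v - 1)*(v + 1)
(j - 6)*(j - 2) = j^2 - 8*j + 12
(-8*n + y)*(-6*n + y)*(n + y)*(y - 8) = 48*n^3*y - 384*n^3 + 34*n^2*y^2 - 272*n^2*y - 13*n*y^3 + 104*n*y^2 + y^4 - 8*y^3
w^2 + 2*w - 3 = (w - 1)*(w + 3)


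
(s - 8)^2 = s^2 - 16*s + 64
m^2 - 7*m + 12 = (m - 4)*(m - 3)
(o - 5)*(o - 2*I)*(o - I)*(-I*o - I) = -I*o^4 - 3*o^3 + 4*I*o^3 + 12*o^2 + 7*I*o^2 + 15*o - 8*I*o - 10*I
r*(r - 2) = r^2 - 2*r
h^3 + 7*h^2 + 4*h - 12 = (h - 1)*(h + 2)*(h + 6)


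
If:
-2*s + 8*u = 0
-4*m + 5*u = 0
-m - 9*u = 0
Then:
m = 0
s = 0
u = 0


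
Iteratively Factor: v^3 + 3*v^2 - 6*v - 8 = (v - 2)*(v^2 + 5*v + 4) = (v - 2)*(v + 1)*(v + 4)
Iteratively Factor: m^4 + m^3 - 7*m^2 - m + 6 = (m - 2)*(m^3 + 3*m^2 - m - 3) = (m - 2)*(m + 3)*(m^2 - 1) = (m - 2)*(m - 1)*(m + 3)*(m + 1)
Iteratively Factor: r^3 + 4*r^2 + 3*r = (r)*(r^2 + 4*r + 3) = r*(r + 1)*(r + 3)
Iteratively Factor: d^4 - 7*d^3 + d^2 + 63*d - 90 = (d - 5)*(d^3 - 2*d^2 - 9*d + 18) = (d - 5)*(d - 2)*(d^2 - 9) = (d - 5)*(d - 3)*(d - 2)*(d + 3)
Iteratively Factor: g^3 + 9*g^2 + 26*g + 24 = (g + 2)*(g^2 + 7*g + 12) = (g + 2)*(g + 4)*(g + 3)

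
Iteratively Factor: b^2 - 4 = (b + 2)*(b - 2)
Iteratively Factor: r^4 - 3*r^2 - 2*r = (r)*(r^3 - 3*r - 2) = r*(r + 1)*(r^2 - r - 2) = r*(r - 2)*(r + 1)*(r + 1)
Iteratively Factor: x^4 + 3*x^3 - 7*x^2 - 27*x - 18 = (x + 3)*(x^3 - 7*x - 6) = (x - 3)*(x + 3)*(x^2 + 3*x + 2) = (x - 3)*(x + 2)*(x + 3)*(x + 1)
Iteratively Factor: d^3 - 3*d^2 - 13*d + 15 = (d - 1)*(d^2 - 2*d - 15) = (d - 5)*(d - 1)*(d + 3)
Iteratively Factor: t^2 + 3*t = (t + 3)*(t)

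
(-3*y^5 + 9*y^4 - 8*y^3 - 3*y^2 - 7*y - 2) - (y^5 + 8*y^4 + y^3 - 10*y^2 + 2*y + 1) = -4*y^5 + y^4 - 9*y^3 + 7*y^2 - 9*y - 3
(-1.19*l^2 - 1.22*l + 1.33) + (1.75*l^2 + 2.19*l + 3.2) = 0.56*l^2 + 0.97*l + 4.53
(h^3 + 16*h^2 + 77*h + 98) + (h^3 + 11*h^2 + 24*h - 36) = 2*h^3 + 27*h^2 + 101*h + 62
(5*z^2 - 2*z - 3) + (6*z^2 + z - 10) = 11*z^2 - z - 13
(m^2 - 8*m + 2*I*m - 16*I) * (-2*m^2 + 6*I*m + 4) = -2*m^4 + 16*m^3 + 2*I*m^3 - 8*m^2 - 16*I*m^2 + 64*m + 8*I*m - 64*I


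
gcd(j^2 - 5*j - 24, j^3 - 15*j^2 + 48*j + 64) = j - 8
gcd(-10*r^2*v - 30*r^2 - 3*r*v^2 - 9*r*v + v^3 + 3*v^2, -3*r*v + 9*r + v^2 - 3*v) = 1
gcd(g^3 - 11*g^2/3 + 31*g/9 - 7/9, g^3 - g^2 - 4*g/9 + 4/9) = g - 1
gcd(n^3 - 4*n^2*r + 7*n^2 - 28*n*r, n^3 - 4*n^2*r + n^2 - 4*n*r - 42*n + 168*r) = -n^2 + 4*n*r - 7*n + 28*r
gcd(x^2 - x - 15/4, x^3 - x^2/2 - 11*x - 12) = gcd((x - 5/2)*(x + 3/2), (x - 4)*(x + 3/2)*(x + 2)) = x + 3/2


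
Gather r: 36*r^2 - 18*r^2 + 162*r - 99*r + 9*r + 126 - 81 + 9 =18*r^2 + 72*r + 54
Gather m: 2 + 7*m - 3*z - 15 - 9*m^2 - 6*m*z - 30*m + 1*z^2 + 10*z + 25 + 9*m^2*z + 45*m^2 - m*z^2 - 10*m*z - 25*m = m^2*(9*z + 36) + m*(-z^2 - 16*z - 48) + z^2 + 7*z + 12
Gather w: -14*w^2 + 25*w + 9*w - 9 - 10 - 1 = -14*w^2 + 34*w - 20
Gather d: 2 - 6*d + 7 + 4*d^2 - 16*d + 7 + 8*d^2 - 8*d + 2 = 12*d^2 - 30*d + 18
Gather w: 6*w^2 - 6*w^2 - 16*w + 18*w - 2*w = 0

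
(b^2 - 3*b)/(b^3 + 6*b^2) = (b - 3)/(b*(b + 6))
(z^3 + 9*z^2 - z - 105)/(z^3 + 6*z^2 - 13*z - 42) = (z + 5)/(z + 2)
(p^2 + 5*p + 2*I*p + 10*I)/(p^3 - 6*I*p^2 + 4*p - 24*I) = (p + 5)/(p^2 - 8*I*p - 12)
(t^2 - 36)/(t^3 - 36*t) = 1/t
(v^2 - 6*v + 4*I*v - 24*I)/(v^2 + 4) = (v^2 + v*(-6 + 4*I) - 24*I)/(v^2 + 4)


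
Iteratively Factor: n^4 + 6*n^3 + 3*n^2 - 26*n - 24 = (n + 4)*(n^3 + 2*n^2 - 5*n - 6) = (n + 3)*(n + 4)*(n^2 - n - 2) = (n - 2)*(n + 3)*(n + 4)*(n + 1)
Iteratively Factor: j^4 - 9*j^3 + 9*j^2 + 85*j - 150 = (j - 5)*(j^3 - 4*j^2 - 11*j + 30) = (j - 5)^2*(j^2 + j - 6) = (j - 5)^2*(j + 3)*(j - 2)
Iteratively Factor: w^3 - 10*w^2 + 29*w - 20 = (w - 5)*(w^2 - 5*w + 4) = (w - 5)*(w - 4)*(w - 1)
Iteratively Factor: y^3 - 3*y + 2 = (y + 2)*(y^2 - 2*y + 1) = (y - 1)*(y + 2)*(y - 1)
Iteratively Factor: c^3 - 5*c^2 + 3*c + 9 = (c - 3)*(c^2 - 2*c - 3) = (c - 3)^2*(c + 1)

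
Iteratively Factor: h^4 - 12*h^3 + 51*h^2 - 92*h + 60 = (h - 2)*(h^3 - 10*h^2 + 31*h - 30) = (h - 2)^2*(h^2 - 8*h + 15) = (h - 3)*(h - 2)^2*(h - 5)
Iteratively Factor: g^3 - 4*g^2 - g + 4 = (g - 1)*(g^2 - 3*g - 4) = (g - 4)*(g - 1)*(g + 1)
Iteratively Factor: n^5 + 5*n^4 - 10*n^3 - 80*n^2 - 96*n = (n - 4)*(n^4 + 9*n^3 + 26*n^2 + 24*n) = n*(n - 4)*(n^3 + 9*n^2 + 26*n + 24) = n*(n - 4)*(n + 4)*(n^2 + 5*n + 6) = n*(n - 4)*(n + 2)*(n + 4)*(n + 3)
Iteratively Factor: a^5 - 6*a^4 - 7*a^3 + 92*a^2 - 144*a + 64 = (a - 4)*(a^4 - 2*a^3 - 15*a^2 + 32*a - 16) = (a - 4)*(a - 1)*(a^3 - a^2 - 16*a + 16) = (a - 4)*(a - 1)^2*(a^2 - 16) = (a - 4)^2*(a - 1)^2*(a + 4)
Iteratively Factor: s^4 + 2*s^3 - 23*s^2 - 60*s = (s - 5)*(s^3 + 7*s^2 + 12*s) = s*(s - 5)*(s^2 + 7*s + 12) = s*(s - 5)*(s + 3)*(s + 4)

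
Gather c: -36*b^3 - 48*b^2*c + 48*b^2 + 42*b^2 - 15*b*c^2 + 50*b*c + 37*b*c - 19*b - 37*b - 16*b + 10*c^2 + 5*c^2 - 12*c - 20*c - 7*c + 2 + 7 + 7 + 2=-36*b^3 + 90*b^2 - 72*b + c^2*(15 - 15*b) + c*(-48*b^2 + 87*b - 39) + 18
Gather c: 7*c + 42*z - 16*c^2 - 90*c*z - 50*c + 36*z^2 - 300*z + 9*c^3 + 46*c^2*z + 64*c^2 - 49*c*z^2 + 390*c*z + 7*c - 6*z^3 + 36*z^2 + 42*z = 9*c^3 + c^2*(46*z + 48) + c*(-49*z^2 + 300*z - 36) - 6*z^3 + 72*z^2 - 216*z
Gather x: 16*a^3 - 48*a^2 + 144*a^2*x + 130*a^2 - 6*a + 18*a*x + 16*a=16*a^3 + 82*a^2 + 10*a + x*(144*a^2 + 18*a)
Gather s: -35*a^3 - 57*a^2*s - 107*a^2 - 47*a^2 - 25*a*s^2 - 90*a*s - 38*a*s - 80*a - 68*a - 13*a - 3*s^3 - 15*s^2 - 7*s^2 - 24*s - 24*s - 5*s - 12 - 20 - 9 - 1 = -35*a^3 - 154*a^2 - 161*a - 3*s^3 + s^2*(-25*a - 22) + s*(-57*a^2 - 128*a - 53) - 42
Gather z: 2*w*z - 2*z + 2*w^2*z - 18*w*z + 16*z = z*(2*w^2 - 16*w + 14)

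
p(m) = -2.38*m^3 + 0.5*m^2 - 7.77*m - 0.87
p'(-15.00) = -1629.27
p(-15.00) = 8260.68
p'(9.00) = -577.11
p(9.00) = -1765.32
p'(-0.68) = -11.75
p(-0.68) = 5.39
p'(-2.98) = -74.16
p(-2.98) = 89.71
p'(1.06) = -14.73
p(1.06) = -11.38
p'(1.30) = -18.54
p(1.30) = -15.35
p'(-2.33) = -48.86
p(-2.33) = 50.05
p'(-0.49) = -9.97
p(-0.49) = 3.34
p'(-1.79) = -32.44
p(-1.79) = 28.29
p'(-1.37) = -22.54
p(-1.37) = 16.83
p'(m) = -7.14*m^2 + 1.0*m - 7.77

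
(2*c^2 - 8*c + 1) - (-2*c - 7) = 2*c^2 - 6*c + 8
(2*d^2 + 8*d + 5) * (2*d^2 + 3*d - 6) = 4*d^4 + 22*d^3 + 22*d^2 - 33*d - 30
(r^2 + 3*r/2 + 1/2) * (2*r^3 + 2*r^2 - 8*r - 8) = 2*r^5 + 5*r^4 - 4*r^3 - 19*r^2 - 16*r - 4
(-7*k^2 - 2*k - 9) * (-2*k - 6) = 14*k^3 + 46*k^2 + 30*k + 54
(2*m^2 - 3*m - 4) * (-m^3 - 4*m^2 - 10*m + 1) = -2*m^5 - 5*m^4 - 4*m^3 + 48*m^2 + 37*m - 4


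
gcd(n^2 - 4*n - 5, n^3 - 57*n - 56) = n + 1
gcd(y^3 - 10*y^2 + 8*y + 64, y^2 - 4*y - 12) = y + 2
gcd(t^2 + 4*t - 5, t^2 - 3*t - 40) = t + 5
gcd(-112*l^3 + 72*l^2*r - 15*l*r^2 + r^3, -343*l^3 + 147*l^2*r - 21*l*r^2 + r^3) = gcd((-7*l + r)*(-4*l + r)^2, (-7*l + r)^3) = -7*l + r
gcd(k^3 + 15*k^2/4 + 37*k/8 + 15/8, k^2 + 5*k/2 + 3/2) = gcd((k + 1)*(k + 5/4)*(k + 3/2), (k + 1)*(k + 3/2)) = k^2 + 5*k/2 + 3/2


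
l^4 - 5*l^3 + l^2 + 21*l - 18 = (l - 3)^2*(l - 1)*(l + 2)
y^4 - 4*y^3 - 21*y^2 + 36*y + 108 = (y - 6)*(y - 3)*(y + 2)*(y + 3)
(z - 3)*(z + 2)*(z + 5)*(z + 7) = z^4 + 11*z^3 + 17*z^2 - 107*z - 210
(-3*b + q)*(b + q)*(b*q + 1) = -3*b^3*q - 2*b^2*q^2 - 3*b^2 + b*q^3 - 2*b*q + q^2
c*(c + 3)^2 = c^3 + 6*c^2 + 9*c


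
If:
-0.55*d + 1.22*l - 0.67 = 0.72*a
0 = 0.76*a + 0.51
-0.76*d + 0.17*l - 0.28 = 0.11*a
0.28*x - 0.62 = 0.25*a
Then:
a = -0.67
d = -0.26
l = 0.03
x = 1.62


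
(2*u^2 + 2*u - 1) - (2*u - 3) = 2*u^2 + 2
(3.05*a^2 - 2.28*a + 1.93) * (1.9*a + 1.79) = 5.795*a^3 + 1.1275*a^2 - 0.4142*a + 3.4547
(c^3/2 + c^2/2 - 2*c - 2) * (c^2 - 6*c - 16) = c^5/2 - 5*c^4/2 - 13*c^3 + 2*c^2 + 44*c + 32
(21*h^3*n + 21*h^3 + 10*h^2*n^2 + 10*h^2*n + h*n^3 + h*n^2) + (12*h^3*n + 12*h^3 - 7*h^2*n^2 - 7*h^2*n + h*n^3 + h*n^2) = 33*h^3*n + 33*h^3 + 3*h^2*n^2 + 3*h^2*n + 2*h*n^3 + 2*h*n^2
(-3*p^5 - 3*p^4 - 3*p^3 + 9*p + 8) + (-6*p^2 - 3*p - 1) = -3*p^5 - 3*p^4 - 3*p^3 - 6*p^2 + 6*p + 7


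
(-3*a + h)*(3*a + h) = -9*a^2 + h^2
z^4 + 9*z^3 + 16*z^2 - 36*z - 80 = (z - 2)*(z + 2)*(z + 4)*(z + 5)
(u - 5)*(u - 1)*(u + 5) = u^3 - u^2 - 25*u + 25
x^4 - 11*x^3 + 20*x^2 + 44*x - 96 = (x - 8)*(x - 3)*(x - 2)*(x + 2)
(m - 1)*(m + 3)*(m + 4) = m^3 + 6*m^2 + 5*m - 12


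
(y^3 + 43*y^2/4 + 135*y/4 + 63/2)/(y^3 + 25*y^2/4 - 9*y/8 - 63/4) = 2*(y + 3)/(2*y - 3)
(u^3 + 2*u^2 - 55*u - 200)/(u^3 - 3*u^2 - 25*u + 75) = (u^2 - 3*u - 40)/(u^2 - 8*u + 15)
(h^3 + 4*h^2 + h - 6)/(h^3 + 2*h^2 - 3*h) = (h + 2)/h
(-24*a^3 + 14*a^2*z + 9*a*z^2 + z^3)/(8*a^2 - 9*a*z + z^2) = (24*a^2 + 10*a*z + z^2)/(-8*a + z)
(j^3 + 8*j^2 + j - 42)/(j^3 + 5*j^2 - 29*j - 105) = (j - 2)/(j - 5)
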